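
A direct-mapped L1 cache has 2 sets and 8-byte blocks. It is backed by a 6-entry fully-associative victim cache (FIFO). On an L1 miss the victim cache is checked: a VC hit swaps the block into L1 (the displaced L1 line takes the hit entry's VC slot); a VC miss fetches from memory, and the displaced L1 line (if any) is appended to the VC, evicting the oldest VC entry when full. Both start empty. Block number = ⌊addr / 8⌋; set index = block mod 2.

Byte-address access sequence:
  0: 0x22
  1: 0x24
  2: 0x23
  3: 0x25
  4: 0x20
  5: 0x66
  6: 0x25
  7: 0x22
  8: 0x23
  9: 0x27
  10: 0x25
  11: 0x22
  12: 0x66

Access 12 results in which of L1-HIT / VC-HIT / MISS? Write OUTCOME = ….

OUTCOME = VC-HIT

0: 0x22 (blk 4, set 0) → MISS  vc=[]
1: 0x24 (blk 4, set 0) → L1-HIT  vc=[]
2: 0x23 (blk 4, set 0) → L1-HIT  vc=[]
3: 0x25 (blk 4, set 0) → L1-HIT  vc=[]
4: 0x20 (blk 4, set 0) → L1-HIT  vc=[]
5: 0x66 (blk 12, set 0) → MISS  vc=[4]
6: 0x25 (blk 4, set 0) → VC-HIT  vc=[12]
7: 0x22 (blk 4, set 0) → L1-HIT  vc=[12]
8: 0x23 (blk 4, set 0) → L1-HIT  vc=[12]
9: 0x27 (blk 4, set 0) → L1-HIT  vc=[12]
10: 0x25 (blk 4, set 0) → L1-HIT  vc=[12]
11: 0x22 (blk 4, set 0) → L1-HIT  vc=[12]
12: 0x66 (blk 12, set 0) → VC-HIT  vc=[4]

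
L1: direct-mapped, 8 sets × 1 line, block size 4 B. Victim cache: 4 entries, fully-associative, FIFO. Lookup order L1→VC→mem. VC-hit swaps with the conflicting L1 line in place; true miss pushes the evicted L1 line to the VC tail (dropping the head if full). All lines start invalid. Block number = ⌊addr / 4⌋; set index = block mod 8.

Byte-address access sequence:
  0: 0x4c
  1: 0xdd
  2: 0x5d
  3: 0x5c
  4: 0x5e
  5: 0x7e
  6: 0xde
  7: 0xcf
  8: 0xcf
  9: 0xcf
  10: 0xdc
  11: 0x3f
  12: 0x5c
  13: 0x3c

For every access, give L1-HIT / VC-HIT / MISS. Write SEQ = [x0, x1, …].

SEQ = [MISS, MISS, MISS, L1-HIT, L1-HIT, MISS, VC-HIT, MISS, L1-HIT, L1-HIT, L1-HIT, MISS, VC-HIT, VC-HIT]

  [0] addr=0x4c blk=19 s=3: MISS | VC []
  [1] addr=0xdd blk=55 s=7: MISS | VC []
  [2] addr=0x5d blk=23 s=7: MISS | VC [55]
  [3] addr=0x5c blk=23 s=7: L1-HIT | VC [55]
  [4] addr=0x5e blk=23 s=7: L1-HIT | VC [55]
  [5] addr=0x7e blk=31 s=7: MISS | VC [55, 23]
  [6] addr=0xde blk=55 s=7: VC-HIT | VC [31, 23]
  [7] addr=0xcf blk=51 s=3: MISS | VC [31, 23, 19]
  [8] addr=0xcf blk=51 s=3: L1-HIT | VC [31, 23, 19]
  [9] addr=0xcf blk=51 s=3: L1-HIT | VC [31, 23, 19]
  [10] addr=0xdc blk=55 s=7: L1-HIT | VC [31, 23, 19]
  [11] addr=0x3f blk=15 s=7: MISS | VC [31, 23, 19, 55]
  [12] addr=0x5c blk=23 s=7: VC-HIT | VC [31, 15, 19, 55]
  [13] addr=0x3c blk=15 s=7: VC-HIT | VC [31, 23, 19, 55]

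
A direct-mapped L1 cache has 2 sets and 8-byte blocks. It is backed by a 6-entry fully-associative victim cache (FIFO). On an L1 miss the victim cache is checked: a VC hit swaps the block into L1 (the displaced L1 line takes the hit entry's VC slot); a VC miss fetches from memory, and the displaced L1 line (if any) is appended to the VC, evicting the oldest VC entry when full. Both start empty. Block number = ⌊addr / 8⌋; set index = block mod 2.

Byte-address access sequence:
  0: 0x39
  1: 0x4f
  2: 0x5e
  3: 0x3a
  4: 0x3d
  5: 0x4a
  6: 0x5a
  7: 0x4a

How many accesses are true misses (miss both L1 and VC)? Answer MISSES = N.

MISSES = 3

  [0] addr=0x39 blk=7 s=1: MISS | VC []
  [1] addr=0x4f blk=9 s=1: MISS | VC [7]
  [2] addr=0x5e blk=11 s=1: MISS | VC [7, 9]
  [3] addr=0x3a blk=7 s=1: VC-HIT | VC [11, 9]
  [4] addr=0x3d blk=7 s=1: L1-HIT | VC [11, 9]
  [5] addr=0x4a blk=9 s=1: VC-HIT | VC [11, 7]
  [6] addr=0x5a blk=11 s=1: VC-HIT | VC [9, 7]
  [7] addr=0x4a blk=9 s=1: VC-HIT | VC [11, 7]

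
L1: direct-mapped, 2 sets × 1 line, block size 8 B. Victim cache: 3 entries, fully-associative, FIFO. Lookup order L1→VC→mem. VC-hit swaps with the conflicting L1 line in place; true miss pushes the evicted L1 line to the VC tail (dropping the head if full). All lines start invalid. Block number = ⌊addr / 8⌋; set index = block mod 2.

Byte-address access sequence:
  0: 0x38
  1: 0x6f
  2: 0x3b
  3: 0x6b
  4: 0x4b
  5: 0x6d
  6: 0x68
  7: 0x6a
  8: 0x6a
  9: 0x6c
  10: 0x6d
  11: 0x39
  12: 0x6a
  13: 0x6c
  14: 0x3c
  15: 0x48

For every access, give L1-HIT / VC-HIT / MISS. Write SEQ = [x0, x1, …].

SEQ = [MISS, MISS, VC-HIT, VC-HIT, MISS, VC-HIT, L1-HIT, L1-HIT, L1-HIT, L1-HIT, L1-HIT, VC-HIT, VC-HIT, L1-HIT, VC-HIT, VC-HIT]

0: 0x38 (blk 7, set 1) → MISS  vc=[]
1: 0x6f (blk 13, set 1) → MISS  vc=[7]
2: 0x3b (blk 7, set 1) → VC-HIT  vc=[13]
3: 0x6b (blk 13, set 1) → VC-HIT  vc=[7]
4: 0x4b (blk 9, set 1) → MISS  vc=[7, 13]
5: 0x6d (blk 13, set 1) → VC-HIT  vc=[7, 9]
6: 0x68 (blk 13, set 1) → L1-HIT  vc=[7, 9]
7: 0x6a (blk 13, set 1) → L1-HIT  vc=[7, 9]
8: 0x6a (blk 13, set 1) → L1-HIT  vc=[7, 9]
9: 0x6c (blk 13, set 1) → L1-HIT  vc=[7, 9]
10: 0x6d (blk 13, set 1) → L1-HIT  vc=[7, 9]
11: 0x39 (blk 7, set 1) → VC-HIT  vc=[13, 9]
12: 0x6a (blk 13, set 1) → VC-HIT  vc=[7, 9]
13: 0x6c (blk 13, set 1) → L1-HIT  vc=[7, 9]
14: 0x3c (blk 7, set 1) → VC-HIT  vc=[13, 9]
15: 0x48 (blk 9, set 1) → VC-HIT  vc=[13, 7]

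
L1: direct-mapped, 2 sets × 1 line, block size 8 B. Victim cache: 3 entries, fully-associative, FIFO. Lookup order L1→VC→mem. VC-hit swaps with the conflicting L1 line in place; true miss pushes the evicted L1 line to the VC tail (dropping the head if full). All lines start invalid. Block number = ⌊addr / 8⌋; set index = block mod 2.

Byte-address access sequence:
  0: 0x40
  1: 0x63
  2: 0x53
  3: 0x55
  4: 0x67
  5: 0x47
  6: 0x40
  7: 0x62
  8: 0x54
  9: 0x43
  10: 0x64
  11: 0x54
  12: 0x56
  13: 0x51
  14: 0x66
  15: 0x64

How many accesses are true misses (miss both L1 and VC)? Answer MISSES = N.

0: 0x40 (blk 8, set 0) → MISS  vc=[]
1: 0x63 (blk 12, set 0) → MISS  vc=[8]
2: 0x53 (blk 10, set 0) → MISS  vc=[8, 12]
3: 0x55 (blk 10, set 0) → L1-HIT  vc=[8, 12]
4: 0x67 (blk 12, set 0) → VC-HIT  vc=[8, 10]
5: 0x47 (blk 8, set 0) → VC-HIT  vc=[12, 10]
6: 0x40 (blk 8, set 0) → L1-HIT  vc=[12, 10]
7: 0x62 (blk 12, set 0) → VC-HIT  vc=[8, 10]
8: 0x54 (blk 10, set 0) → VC-HIT  vc=[8, 12]
9: 0x43 (blk 8, set 0) → VC-HIT  vc=[10, 12]
10: 0x64 (blk 12, set 0) → VC-HIT  vc=[10, 8]
11: 0x54 (blk 10, set 0) → VC-HIT  vc=[12, 8]
12: 0x56 (blk 10, set 0) → L1-HIT  vc=[12, 8]
13: 0x51 (blk 10, set 0) → L1-HIT  vc=[12, 8]
14: 0x66 (blk 12, set 0) → VC-HIT  vc=[10, 8]
15: 0x64 (blk 12, set 0) → L1-HIT  vc=[10, 8]

MISSES = 3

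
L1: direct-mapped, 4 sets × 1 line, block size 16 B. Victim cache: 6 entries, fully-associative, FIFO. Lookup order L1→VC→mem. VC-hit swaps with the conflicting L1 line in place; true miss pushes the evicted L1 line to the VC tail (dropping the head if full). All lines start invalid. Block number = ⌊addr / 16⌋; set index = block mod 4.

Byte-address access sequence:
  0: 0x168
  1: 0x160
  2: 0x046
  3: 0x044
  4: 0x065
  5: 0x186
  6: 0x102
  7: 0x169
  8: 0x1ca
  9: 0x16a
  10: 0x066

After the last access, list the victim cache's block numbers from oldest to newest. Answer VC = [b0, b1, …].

0: 0x168 (blk 22, set 2) → MISS  vc=[]
1: 0x160 (blk 22, set 2) → L1-HIT  vc=[]
2: 0x46 (blk 4, set 0) → MISS  vc=[]
3: 0x44 (blk 4, set 0) → L1-HIT  vc=[]
4: 0x65 (blk 6, set 2) → MISS  vc=[22]
5: 0x186 (blk 24, set 0) → MISS  vc=[22, 4]
6: 0x102 (blk 16, set 0) → MISS  vc=[22, 4, 24]
7: 0x169 (blk 22, set 2) → VC-HIT  vc=[6, 4, 24]
8: 0x1ca (blk 28, set 0) → MISS  vc=[6, 4, 24, 16]
9: 0x16a (blk 22, set 2) → L1-HIT  vc=[6, 4, 24, 16]
10: 0x66 (blk 6, set 2) → VC-HIT  vc=[22, 4, 24, 16]

VC = [22, 4, 24, 16]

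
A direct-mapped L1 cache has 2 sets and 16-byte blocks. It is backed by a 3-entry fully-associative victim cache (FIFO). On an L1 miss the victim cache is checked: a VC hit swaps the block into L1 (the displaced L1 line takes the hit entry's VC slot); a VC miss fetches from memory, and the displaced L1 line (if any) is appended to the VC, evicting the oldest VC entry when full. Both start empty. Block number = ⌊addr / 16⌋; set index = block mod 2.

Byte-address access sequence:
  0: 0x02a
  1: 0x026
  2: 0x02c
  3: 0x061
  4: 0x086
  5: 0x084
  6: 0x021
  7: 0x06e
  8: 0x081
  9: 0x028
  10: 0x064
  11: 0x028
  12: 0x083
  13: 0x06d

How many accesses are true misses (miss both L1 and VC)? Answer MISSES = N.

#0 0x2a→b2/s0 MISS; vc=[]
#1 0x26→b2/s0 L1-HIT; vc=[]
#2 0x2c→b2/s0 L1-HIT; vc=[]
#3 0x61→b6/s0 MISS; vc=[2]
#4 0x86→b8/s0 MISS; vc=[2,6]
#5 0x84→b8/s0 L1-HIT; vc=[2,6]
#6 0x21→b2/s0 VC-HIT; vc=[8,6]
#7 0x6e→b6/s0 VC-HIT; vc=[8,2]
#8 0x81→b8/s0 VC-HIT; vc=[6,2]
#9 0x28→b2/s0 VC-HIT; vc=[6,8]
#10 0x64→b6/s0 VC-HIT; vc=[2,8]
#11 0x28→b2/s0 VC-HIT; vc=[6,8]
#12 0x83→b8/s0 VC-HIT; vc=[6,2]
#13 0x6d→b6/s0 VC-HIT; vc=[8,2]

MISSES = 3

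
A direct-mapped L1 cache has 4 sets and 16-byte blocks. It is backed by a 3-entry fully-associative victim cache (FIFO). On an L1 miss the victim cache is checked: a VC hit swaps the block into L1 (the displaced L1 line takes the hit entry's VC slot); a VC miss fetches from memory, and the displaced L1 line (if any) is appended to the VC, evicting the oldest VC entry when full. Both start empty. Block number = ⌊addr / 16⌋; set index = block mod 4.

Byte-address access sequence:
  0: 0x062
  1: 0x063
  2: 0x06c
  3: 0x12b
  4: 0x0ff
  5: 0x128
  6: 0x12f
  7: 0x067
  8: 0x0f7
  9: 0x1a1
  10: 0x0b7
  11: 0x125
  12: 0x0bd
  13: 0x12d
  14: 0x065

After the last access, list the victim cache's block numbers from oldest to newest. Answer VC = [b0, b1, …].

0: 0x62 (blk 6, set 2) → MISS  vc=[]
1: 0x63 (blk 6, set 2) → L1-HIT  vc=[]
2: 0x6c (blk 6, set 2) → L1-HIT  vc=[]
3: 0x12b (blk 18, set 2) → MISS  vc=[6]
4: 0xff (blk 15, set 3) → MISS  vc=[6]
5: 0x128 (blk 18, set 2) → L1-HIT  vc=[6]
6: 0x12f (blk 18, set 2) → L1-HIT  vc=[6]
7: 0x67 (blk 6, set 2) → VC-HIT  vc=[18]
8: 0xf7 (blk 15, set 3) → L1-HIT  vc=[18]
9: 0x1a1 (blk 26, set 2) → MISS  vc=[18, 6]
10: 0xb7 (blk 11, set 3) → MISS  vc=[18, 6, 15]
11: 0x125 (blk 18, set 2) → VC-HIT  vc=[26, 6, 15]
12: 0xbd (blk 11, set 3) → L1-HIT  vc=[26, 6, 15]
13: 0x12d (blk 18, set 2) → L1-HIT  vc=[26, 6, 15]
14: 0x65 (blk 6, set 2) → VC-HIT  vc=[26, 18, 15]

VC = [26, 18, 15]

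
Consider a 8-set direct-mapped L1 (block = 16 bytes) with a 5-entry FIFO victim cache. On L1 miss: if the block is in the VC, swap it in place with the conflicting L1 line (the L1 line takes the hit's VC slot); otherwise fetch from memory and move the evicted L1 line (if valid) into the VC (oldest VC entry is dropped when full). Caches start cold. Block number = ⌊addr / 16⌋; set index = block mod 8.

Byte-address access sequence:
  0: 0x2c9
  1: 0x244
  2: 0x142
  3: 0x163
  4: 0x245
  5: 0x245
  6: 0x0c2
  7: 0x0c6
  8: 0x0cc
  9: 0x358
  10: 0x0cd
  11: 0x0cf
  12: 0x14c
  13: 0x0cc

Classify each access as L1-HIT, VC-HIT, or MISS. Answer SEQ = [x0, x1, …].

SEQ = [MISS, MISS, MISS, MISS, VC-HIT, L1-HIT, MISS, L1-HIT, L1-HIT, MISS, L1-HIT, L1-HIT, VC-HIT, VC-HIT]

0: 0x2c9 (blk 44, set 4) → MISS  vc=[]
1: 0x244 (blk 36, set 4) → MISS  vc=[44]
2: 0x142 (blk 20, set 4) → MISS  vc=[44, 36]
3: 0x163 (blk 22, set 6) → MISS  vc=[44, 36]
4: 0x245 (blk 36, set 4) → VC-HIT  vc=[44, 20]
5: 0x245 (blk 36, set 4) → L1-HIT  vc=[44, 20]
6: 0xc2 (blk 12, set 4) → MISS  vc=[44, 20, 36]
7: 0xc6 (blk 12, set 4) → L1-HIT  vc=[44, 20, 36]
8: 0xcc (blk 12, set 4) → L1-HIT  vc=[44, 20, 36]
9: 0x358 (blk 53, set 5) → MISS  vc=[44, 20, 36]
10: 0xcd (blk 12, set 4) → L1-HIT  vc=[44, 20, 36]
11: 0xcf (blk 12, set 4) → L1-HIT  vc=[44, 20, 36]
12: 0x14c (blk 20, set 4) → VC-HIT  vc=[44, 12, 36]
13: 0xcc (blk 12, set 4) → VC-HIT  vc=[44, 20, 36]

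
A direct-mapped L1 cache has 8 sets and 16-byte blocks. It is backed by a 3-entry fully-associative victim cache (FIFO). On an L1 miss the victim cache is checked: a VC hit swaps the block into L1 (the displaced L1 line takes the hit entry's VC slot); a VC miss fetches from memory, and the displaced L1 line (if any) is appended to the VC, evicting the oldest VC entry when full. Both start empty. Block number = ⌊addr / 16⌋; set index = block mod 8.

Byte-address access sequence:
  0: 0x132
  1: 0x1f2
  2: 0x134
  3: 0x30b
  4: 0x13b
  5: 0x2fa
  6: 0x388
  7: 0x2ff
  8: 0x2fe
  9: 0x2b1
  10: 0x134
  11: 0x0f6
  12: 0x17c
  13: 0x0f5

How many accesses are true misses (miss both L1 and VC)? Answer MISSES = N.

MISSES = 8

#0 0x132→b19/s3 MISS; vc=[]
#1 0x1f2→b31/s7 MISS; vc=[]
#2 0x134→b19/s3 L1-HIT; vc=[]
#3 0x30b→b48/s0 MISS; vc=[]
#4 0x13b→b19/s3 L1-HIT; vc=[]
#5 0x2fa→b47/s7 MISS; vc=[31]
#6 0x388→b56/s0 MISS; vc=[31,48]
#7 0x2ff→b47/s7 L1-HIT; vc=[31,48]
#8 0x2fe→b47/s7 L1-HIT; vc=[31,48]
#9 0x2b1→b43/s3 MISS; vc=[31,48,19]
#10 0x134→b19/s3 VC-HIT; vc=[31,48,43]
#11 0xf6→b15/s7 MISS; vc=[48,43,47]
#12 0x17c→b23/s7 MISS; vc=[43,47,15]
#13 0xf5→b15/s7 VC-HIT; vc=[43,47,23]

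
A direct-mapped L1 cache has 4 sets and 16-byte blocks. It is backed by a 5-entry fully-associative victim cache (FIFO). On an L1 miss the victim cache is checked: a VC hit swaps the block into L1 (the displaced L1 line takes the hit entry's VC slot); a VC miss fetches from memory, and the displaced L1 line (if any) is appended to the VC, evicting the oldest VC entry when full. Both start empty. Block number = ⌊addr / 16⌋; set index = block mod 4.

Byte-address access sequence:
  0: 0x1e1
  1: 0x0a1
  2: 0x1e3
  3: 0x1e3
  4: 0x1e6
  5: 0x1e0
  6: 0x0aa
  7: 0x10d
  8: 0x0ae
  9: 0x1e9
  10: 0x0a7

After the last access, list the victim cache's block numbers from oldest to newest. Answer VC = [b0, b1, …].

VC = [30]

0: 0x1e1 (blk 30, set 2) → MISS  vc=[]
1: 0xa1 (blk 10, set 2) → MISS  vc=[30]
2: 0x1e3 (blk 30, set 2) → VC-HIT  vc=[10]
3: 0x1e3 (blk 30, set 2) → L1-HIT  vc=[10]
4: 0x1e6 (blk 30, set 2) → L1-HIT  vc=[10]
5: 0x1e0 (blk 30, set 2) → L1-HIT  vc=[10]
6: 0xaa (blk 10, set 2) → VC-HIT  vc=[30]
7: 0x10d (blk 16, set 0) → MISS  vc=[30]
8: 0xae (blk 10, set 2) → L1-HIT  vc=[30]
9: 0x1e9 (blk 30, set 2) → VC-HIT  vc=[10]
10: 0xa7 (blk 10, set 2) → VC-HIT  vc=[30]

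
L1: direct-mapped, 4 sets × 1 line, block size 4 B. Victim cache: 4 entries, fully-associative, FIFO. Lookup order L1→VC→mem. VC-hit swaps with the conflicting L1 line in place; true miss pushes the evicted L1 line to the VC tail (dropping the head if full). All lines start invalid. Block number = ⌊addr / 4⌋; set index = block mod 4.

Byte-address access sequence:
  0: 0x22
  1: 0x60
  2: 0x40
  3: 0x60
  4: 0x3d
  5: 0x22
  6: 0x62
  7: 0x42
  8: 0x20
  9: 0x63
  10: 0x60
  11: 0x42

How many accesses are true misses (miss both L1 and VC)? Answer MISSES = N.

MISSES = 4

0: 0x22 (blk 8, set 0) → MISS  vc=[]
1: 0x60 (blk 24, set 0) → MISS  vc=[8]
2: 0x40 (blk 16, set 0) → MISS  vc=[8, 24]
3: 0x60 (blk 24, set 0) → VC-HIT  vc=[8, 16]
4: 0x3d (blk 15, set 3) → MISS  vc=[8, 16]
5: 0x22 (blk 8, set 0) → VC-HIT  vc=[24, 16]
6: 0x62 (blk 24, set 0) → VC-HIT  vc=[8, 16]
7: 0x42 (blk 16, set 0) → VC-HIT  vc=[8, 24]
8: 0x20 (blk 8, set 0) → VC-HIT  vc=[16, 24]
9: 0x63 (blk 24, set 0) → VC-HIT  vc=[16, 8]
10: 0x60 (blk 24, set 0) → L1-HIT  vc=[16, 8]
11: 0x42 (blk 16, set 0) → VC-HIT  vc=[24, 8]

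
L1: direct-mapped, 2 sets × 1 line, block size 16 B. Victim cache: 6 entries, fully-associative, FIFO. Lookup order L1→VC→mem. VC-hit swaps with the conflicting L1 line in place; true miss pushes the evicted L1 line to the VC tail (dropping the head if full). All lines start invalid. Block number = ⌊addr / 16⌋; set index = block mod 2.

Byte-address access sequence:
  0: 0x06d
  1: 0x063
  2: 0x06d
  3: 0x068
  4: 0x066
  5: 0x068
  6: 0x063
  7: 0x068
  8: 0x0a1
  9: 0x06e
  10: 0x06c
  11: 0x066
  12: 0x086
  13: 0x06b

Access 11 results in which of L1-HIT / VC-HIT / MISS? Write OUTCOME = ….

OUTCOME = L1-HIT

  [0] addr=0x6d blk=6 s=0: MISS | VC []
  [1] addr=0x63 blk=6 s=0: L1-HIT | VC []
  [2] addr=0x6d blk=6 s=0: L1-HIT | VC []
  [3] addr=0x68 blk=6 s=0: L1-HIT | VC []
  [4] addr=0x66 blk=6 s=0: L1-HIT | VC []
  [5] addr=0x68 blk=6 s=0: L1-HIT | VC []
  [6] addr=0x63 blk=6 s=0: L1-HIT | VC []
  [7] addr=0x68 blk=6 s=0: L1-HIT | VC []
  [8] addr=0xa1 blk=10 s=0: MISS | VC [6]
  [9] addr=0x6e blk=6 s=0: VC-HIT | VC [10]
  [10] addr=0x6c blk=6 s=0: L1-HIT | VC [10]
  [11] addr=0x66 blk=6 s=0: L1-HIT | VC [10]
  [12] addr=0x86 blk=8 s=0: MISS | VC [10, 6]
  [13] addr=0x6b blk=6 s=0: VC-HIT | VC [10, 8]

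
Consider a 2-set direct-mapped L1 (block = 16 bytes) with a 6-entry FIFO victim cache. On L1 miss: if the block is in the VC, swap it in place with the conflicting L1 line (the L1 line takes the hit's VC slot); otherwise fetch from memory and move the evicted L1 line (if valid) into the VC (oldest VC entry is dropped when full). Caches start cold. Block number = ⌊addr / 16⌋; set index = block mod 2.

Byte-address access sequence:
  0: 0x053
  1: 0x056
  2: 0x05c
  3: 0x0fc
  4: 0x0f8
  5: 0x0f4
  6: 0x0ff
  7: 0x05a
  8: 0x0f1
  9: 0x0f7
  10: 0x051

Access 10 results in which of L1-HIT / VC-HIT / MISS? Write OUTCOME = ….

  [0] addr=0x53 blk=5 s=1: MISS | VC []
  [1] addr=0x56 blk=5 s=1: L1-HIT | VC []
  [2] addr=0x5c blk=5 s=1: L1-HIT | VC []
  [3] addr=0xfc blk=15 s=1: MISS | VC [5]
  [4] addr=0xf8 blk=15 s=1: L1-HIT | VC [5]
  [5] addr=0xf4 blk=15 s=1: L1-HIT | VC [5]
  [6] addr=0xff blk=15 s=1: L1-HIT | VC [5]
  [7] addr=0x5a blk=5 s=1: VC-HIT | VC [15]
  [8] addr=0xf1 blk=15 s=1: VC-HIT | VC [5]
  [9] addr=0xf7 blk=15 s=1: L1-HIT | VC [5]
  [10] addr=0x51 blk=5 s=1: VC-HIT | VC [15]

OUTCOME = VC-HIT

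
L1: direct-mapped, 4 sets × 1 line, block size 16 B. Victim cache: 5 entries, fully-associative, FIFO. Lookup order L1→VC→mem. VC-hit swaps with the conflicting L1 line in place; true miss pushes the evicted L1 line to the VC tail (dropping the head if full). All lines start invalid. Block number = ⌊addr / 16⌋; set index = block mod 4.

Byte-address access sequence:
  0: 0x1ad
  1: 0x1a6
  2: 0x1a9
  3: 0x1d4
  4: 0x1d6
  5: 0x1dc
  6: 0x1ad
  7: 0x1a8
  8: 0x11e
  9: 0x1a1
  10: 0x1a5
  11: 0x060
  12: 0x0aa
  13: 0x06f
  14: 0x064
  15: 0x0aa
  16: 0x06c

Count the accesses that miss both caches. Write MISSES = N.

  [0] addr=0x1ad blk=26 s=2: MISS | VC []
  [1] addr=0x1a6 blk=26 s=2: L1-HIT | VC []
  [2] addr=0x1a9 blk=26 s=2: L1-HIT | VC []
  [3] addr=0x1d4 blk=29 s=1: MISS | VC []
  [4] addr=0x1d6 blk=29 s=1: L1-HIT | VC []
  [5] addr=0x1dc blk=29 s=1: L1-HIT | VC []
  [6] addr=0x1ad blk=26 s=2: L1-HIT | VC []
  [7] addr=0x1a8 blk=26 s=2: L1-HIT | VC []
  [8] addr=0x11e blk=17 s=1: MISS | VC [29]
  [9] addr=0x1a1 blk=26 s=2: L1-HIT | VC [29]
  [10] addr=0x1a5 blk=26 s=2: L1-HIT | VC [29]
  [11] addr=0x60 blk=6 s=2: MISS | VC [29, 26]
  [12] addr=0xaa blk=10 s=2: MISS | VC [29, 26, 6]
  [13] addr=0x6f blk=6 s=2: VC-HIT | VC [29, 26, 10]
  [14] addr=0x64 blk=6 s=2: L1-HIT | VC [29, 26, 10]
  [15] addr=0xaa blk=10 s=2: VC-HIT | VC [29, 26, 6]
  [16] addr=0x6c blk=6 s=2: VC-HIT | VC [29, 26, 10]

MISSES = 5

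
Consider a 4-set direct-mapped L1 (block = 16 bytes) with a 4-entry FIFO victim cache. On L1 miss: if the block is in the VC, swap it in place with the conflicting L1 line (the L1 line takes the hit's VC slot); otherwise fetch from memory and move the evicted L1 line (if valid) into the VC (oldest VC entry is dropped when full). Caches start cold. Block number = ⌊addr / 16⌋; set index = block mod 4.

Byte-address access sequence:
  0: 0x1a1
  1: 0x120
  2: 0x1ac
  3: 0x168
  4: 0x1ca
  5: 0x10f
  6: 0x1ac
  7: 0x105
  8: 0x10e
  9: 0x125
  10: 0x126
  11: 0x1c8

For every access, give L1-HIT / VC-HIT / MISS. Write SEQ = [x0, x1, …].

SEQ = [MISS, MISS, VC-HIT, MISS, MISS, MISS, VC-HIT, L1-HIT, L1-HIT, VC-HIT, L1-HIT, VC-HIT]

0: 0x1a1 (blk 26, set 2) → MISS  vc=[]
1: 0x120 (blk 18, set 2) → MISS  vc=[26]
2: 0x1ac (blk 26, set 2) → VC-HIT  vc=[18]
3: 0x168 (blk 22, set 2) → MISS  vc=[18, 26]
4: 0x1ca (blk 28, set 0) → MISS  vc=[18, 26]
5: 0x10f (blk 16, set 0) → MISS  vc=[18, 26, 28]
6: 0x1ac (blk 26, set 2) → VC-HIT  vc=[18, 22, 28]
7: 0x105 (blk 16, set 0) → L1-HIT  vc=[18, 22, 28]
8: 0x10e (blk 16, set 0) → L1-HIT  vc=[18, 22, 28]
9: 0x125 (blk 18, set 2) → VC-HIT  vc=[26, 22, 28]
10: 0x126 (blk 18, set 2) → L1-HIT  vc=[26, 22, 28]
11: 0x1c8 (blk 28, set 0) → VC-HIT  vc=[26, 22, 16]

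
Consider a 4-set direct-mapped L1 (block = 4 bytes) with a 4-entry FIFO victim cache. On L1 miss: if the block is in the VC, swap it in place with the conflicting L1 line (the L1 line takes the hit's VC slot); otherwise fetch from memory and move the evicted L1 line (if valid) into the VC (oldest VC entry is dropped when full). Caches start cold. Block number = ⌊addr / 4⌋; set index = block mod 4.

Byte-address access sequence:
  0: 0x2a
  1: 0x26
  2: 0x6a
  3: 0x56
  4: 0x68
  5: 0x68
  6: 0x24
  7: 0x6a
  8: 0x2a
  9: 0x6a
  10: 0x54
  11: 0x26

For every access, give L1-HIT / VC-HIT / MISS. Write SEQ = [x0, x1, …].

SEQ = [MISS, MISS, MISS, MISS, L1-HIT, L1-HIT, VC-HIT, L1-HIT, VC-HIT, VC-HIT, VC-HIT, VC-HIT]

#0 0x2a→b10/s2 MISS; vc=[]
#1 0x26→b9/s1 MISS; vc=[]
#2 0x6a→b26/s2 MISS; vc=[10]
#3 0x56→b21/s1 MISS; vc=[10,9]
#4 0x68→b26/s2 L1-HIT; vc=[10,9]
#5 0x68→b26/s2 L1-HIT; vc=[10,9]
#6 0x24→b9/s1 VC-HIT; vc=[10,21]
#7 0x6a→b26/s2 L1-HIT; vc=[10,21]
#8 0x2a→b10/s2 VC-HIT; vc=[26,21]
#9 0x6a→b26/s2 VC-HIT; vc=[10,21]
#10 0x54→b21/s1 VC-HIT; vc=[10,9]
#11 0x26→b9/s1 VC-HIT; vc=[10,21]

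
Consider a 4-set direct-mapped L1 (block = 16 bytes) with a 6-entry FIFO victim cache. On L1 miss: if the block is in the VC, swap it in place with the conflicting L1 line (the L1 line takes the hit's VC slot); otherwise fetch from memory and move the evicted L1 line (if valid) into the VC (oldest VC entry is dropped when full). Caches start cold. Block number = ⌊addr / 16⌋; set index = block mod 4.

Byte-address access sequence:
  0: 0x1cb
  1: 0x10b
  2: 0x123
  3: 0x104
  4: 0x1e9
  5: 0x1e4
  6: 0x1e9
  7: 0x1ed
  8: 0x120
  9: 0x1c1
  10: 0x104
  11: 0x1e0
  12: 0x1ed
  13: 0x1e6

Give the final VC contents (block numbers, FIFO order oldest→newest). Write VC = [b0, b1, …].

VC = [28, 18]

#0 0x1cb→b28/s0 MISS; vc=[]
#1 0x10b→b16/s0 MISS; vc=[28]
#2 0x123→b18/s2 MISS; vc=[28]
#3 0x104→b16/s0 L1-HIT; vc=[28]
#4 0x1e9→b30/s2 MISS; vc=[28,18]
#5 0x1e4→b30/s2 L1-HIT; vc=[28,18]
#6 0x1e9→b30/s2 L1-HIT; vc=[28,18]
#7 0x1ed→b30/s2 L1-HIT; vc=[28,18]
#8 0x120→b18/s2 VC-HIT; vc=[28,30]
#9 0x1c1→b28/s0 VC-HIT; vc=[16,30]
#10 0x104→b16/s0 VC-HIT; vc=[28,30]
#11 0x1e0→b30/s2 VC-HIT; vc=[28,18]
#12 0x1ed→b30/s2 L1-HIT; vc=[28,18]
#13 0x1e6→b30/s2 L1-HIT; vc=[28,18]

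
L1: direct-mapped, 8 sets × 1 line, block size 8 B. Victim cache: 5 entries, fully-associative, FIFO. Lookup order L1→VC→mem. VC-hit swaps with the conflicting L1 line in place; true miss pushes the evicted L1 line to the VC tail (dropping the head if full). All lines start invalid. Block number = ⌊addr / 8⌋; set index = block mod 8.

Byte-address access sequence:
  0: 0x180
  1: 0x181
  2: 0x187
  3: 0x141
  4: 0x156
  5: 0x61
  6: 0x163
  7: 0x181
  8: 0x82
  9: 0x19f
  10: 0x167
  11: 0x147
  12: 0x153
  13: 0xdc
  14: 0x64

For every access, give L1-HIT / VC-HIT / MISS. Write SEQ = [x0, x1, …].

  [0] addr=0x180 blk=48 s=0: MISS | VC []
  [1] addr=0x181 blk=48 s=0: L1-HIT | VC []
  [2] addr=0x187 blk=48 s=0: L1-HIT | VC []
  [3] addr=0x141 blk=40 s=0: MISS | VC [48]
  [4] addr=0x156 blk=42 s=2: MISS | VC [48]
  [5] addr=0x61 blk=12 s=4: MISS | VC [48]
  [6] addr=0x163 blk=44 s=4: MISS | VC [48, 12]
  [7] addr=0x181 blk=48 s=0: VC-HIT | VC [40, 12]
  [8] addr=0x82 blk=16 s=0: MISS | VC [40, 12, 48]
  [9] addr=0x19f blk=51 s=3: MISS | VC [40, 12, 48]
  [10] addr=0x167 blk=44 s=4: L1-HIT | VC [40, 12, 48]
  [11] addr=0x147 blk=40 s=0: VC-HIT | VC [16, 12, 48]
  [12] addr=0x153 blk=42 s=2: L1-HIT | VC [16, 12, 48]
  [13] addr=0xdc blk=27 s=3: MISS | VC [16, 12, 48, 51]
  [14] addr=0x64 blk=12 s=4: VC-HIT | VC [16, 44, 48, 51]

SEQ = [MISS, L1-HIT, L1-HIT, MISS, MISS, MISS, MISS, VC-HIT, MISS, MISS, L1-HIT, VC-HIT, L1-HIT, MISS, VC-HIT]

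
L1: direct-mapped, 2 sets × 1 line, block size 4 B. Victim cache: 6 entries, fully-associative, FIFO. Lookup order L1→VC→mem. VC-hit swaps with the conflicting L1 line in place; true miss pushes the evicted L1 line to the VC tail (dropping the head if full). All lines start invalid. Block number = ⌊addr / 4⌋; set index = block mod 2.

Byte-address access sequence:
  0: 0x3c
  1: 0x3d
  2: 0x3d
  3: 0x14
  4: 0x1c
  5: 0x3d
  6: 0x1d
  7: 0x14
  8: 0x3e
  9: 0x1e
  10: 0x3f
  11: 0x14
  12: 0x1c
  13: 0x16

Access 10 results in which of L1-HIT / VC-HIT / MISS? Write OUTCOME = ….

  [0] addr=0x3c blk=15 s=1: MISS | VC []
  [1] addr=0x3d blk=15 s=1: L1-HIT | VC []
  [2] addr=0x3d blk=15 s=1: L1-HIT | VC []
  [3] addr=0x14 blk=5 s=1: MISS | VC [15]
  [4] addr=0x1c blk=7 s=1: MISS | VC [15, 5]
  [5] addr=0x3d blk=15 s=1: VC-HIT | VC [7, 5]
  [6] addr=0x1d blk=7 s=1: VC-HIT | VC [15, 5]
  [7] addr=0x14 blk=5 s=1: VC-HIT | VC [15, 7]
  [8] addr=0x3e blk=15 s=1: VC-HIT | VC [5, 7]
  [9] addr=0x1e blk=7 s=1: VC-HIT | VC [5, 15]
  [10] addr=0x3f blk=15 s=1: VC-HIT | VC [5, 7]
  [11] addr=0x14 blk=5 s=1: VC-HIT | VC [15, 7]
  [12] addr=0x1c blk=7 s=1: VC-HIT | VC [15, 5]
  [13] addr=0x16 blk=5 s=1: VC-HIT | VC [15, 7]

OUTCOME = VC-HIT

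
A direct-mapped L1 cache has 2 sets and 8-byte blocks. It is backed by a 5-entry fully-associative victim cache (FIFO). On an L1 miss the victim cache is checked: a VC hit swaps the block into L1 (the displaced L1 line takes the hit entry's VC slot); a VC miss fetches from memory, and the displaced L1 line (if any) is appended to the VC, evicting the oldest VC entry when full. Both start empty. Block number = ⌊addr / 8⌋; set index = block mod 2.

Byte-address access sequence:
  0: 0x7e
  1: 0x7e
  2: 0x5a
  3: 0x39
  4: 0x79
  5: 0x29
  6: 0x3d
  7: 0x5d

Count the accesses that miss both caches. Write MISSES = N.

0: 0x7e (blk 15, set 1) → MISS  vc=[]
1: 0x7e (blk 15, set 1) → L1-HIT  vc=[]
2: 0x5a (blk 11, set 1) → MISS  vc=[15]
3: 0x39 (blk 7, set 1) → MISS  vc=[15, 11]
4: 0x79 (blk 15, set 1) → VC-HIT  vc=[7, 11]
5: 0x29 (blk 5, set 1) → MISS  vc=[7, 11, 15]
6: 0x3d (blk 7, set 1) → VC-HIT  vc=[5, 11, 15]
7: 0x5d (blk 11, set 1) → VC-HIT  vc=[5, 7, 15]

MISSES = 4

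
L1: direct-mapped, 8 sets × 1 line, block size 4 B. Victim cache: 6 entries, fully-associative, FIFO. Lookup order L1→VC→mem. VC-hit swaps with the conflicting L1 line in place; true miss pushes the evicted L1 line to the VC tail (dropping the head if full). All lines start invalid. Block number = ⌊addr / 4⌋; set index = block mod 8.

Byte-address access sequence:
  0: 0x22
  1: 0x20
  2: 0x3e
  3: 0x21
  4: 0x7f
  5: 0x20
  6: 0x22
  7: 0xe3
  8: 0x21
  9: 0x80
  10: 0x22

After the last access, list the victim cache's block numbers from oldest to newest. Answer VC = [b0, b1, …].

VC = [15, 56, 32]

#0 0x22→b8/s0 MISS; vc=[]
#1 0x20→b8/s0 L1-HIT; vc=[]
#2 0x3e→b15/s7 MISS; vc=[]
#3 0x21→b8/s0 L1-HIT; vc=[]
#4 0x7f→b31/s7 MISS; vc=[15]
#5 0x20→b8/s0 L1-HIT; vc=[15]
#6 0x22→b8/s0 L1-HIT; vc=[15]
#7 0xe3→b56/s0 MISS; vc=[15,8]
#8 0x21→b8/s0 VC-HIT; vc=[15,56]
#9 0x80→b32/s0 MISS; vc=[15,56,8]
#10 0x22→b8/s0 VC-HIT; vc=[15,56,32]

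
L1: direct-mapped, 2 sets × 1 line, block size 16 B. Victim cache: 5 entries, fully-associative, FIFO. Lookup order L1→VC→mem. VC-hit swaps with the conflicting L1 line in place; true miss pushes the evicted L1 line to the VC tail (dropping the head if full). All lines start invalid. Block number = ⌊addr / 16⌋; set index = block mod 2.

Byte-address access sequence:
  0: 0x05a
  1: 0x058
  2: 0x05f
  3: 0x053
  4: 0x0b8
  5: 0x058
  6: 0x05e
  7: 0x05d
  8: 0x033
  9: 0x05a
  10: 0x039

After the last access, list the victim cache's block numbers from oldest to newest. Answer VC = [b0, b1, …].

VC = [11, 5]

#0 0x5a→b5/s1 MISS; vc=[]
#1 0x58→b5/s1 L1-HIT; vc=[]
#2 0x5f→b5/s1 L1-HIT; vc=[]
#3 0x53→b5/s1 L1-HIT; vc=[]
#4 0xb8→b11/s1 MISS; vc=[5]
#5 0x58→b5/s1 VC-HIT; vc=[11]
#6 0x5e→b5/s1 L1-HIT; vc=[11]
#7 0x5d→b5/s1 L1-HIT; vc=[11]
#8 0x33→b3/s1 MISS; vc=[11,5]
#9 0x5a→b5/s1 VC-HIT; vc=[11,3]
#10 0x39→b3/s1 VC-HIT; vc=[11,5]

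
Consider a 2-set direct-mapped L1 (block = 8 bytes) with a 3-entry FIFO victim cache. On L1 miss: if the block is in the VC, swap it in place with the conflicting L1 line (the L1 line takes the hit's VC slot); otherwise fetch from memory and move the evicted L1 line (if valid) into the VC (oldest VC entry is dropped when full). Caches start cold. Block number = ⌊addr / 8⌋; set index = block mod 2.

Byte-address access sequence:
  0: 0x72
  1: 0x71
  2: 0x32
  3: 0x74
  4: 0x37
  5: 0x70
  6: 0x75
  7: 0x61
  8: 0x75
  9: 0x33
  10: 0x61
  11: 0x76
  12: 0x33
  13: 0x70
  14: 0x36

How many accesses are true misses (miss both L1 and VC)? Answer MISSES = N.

#0 0x72→b14/s0 MISS; vc=[]
#1 0x71→b14/s0 L1-HIT; vc=[]
#2 0x32→b6/s0 MISS; vc=[14]
#3 0x74→b14/s0 VC-HIT; vc=[6]
#4 0x37→b6/s0 VC-HIT; vc=[14]
#5 0x70→b14/s0 VC-HIT; vc=[6]
#6 0x75→b14/s0 L1-HIT; vc=[6]
#7 0x61→b12/s0 MISS; vc=[6,14]
#8 0x75→b14/s0 VC-HIT; vc=[6,12]
#9 0x33→b6/s0 VC-HIT; vc=[14,12]
#10 0x61→b12/s0 VC-HIT; vc=[14,6]
#11 0x76→b14/s0 VC-HIT; vc=[12,6]
#12 0x33→b6/s0 VC-HIT; vc=[12,14]
#13 0x70→b14/s0 VC-HIT; vc=[12,6]
#14 0x36→b6/s0 VC-HIT; vc=[12,14]

MISSES = 3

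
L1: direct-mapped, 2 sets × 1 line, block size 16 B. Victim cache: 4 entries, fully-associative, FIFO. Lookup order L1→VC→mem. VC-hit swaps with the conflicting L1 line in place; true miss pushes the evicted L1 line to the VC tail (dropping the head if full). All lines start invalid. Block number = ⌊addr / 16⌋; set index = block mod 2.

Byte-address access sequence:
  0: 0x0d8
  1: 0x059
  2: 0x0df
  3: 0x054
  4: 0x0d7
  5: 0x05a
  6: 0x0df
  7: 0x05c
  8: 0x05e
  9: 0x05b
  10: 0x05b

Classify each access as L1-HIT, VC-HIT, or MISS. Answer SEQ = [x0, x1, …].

SEQ = [MISS, MISS, VC-HIT, VC-HIT, VC-HIT, VC-HIT, VC-HIT, VC-HIT, L1-HIT, L1-HIT, L1-HIT]

  [0] addr=0xd8 blk=13 s=1: MISS | VC []
  [1] addr=0x59 blk=5 s=1: MISS | VC [13]
  [2] addr=0xdf blk=13 s=1: VC-HIT | VC [5]
  [3] addr=0x54 blk=5 s=1: VC-HIT | VC [13]
  [4] addr=0xd7 blk=13 s=1: VC-HIT | VC [5]
  [5] addr=0x5a blk=5 s=1: VC-HIT | VC [13]
  [6] addr=0xdf blk=13 s=1: VC-HIT | VC [5]
  [7] addr=0x5c blk=5 s=1: VC-HIT | VC [13]
  [8] addr=0x5e blk=5 s=1: L1-HIT | VC [13]
  [9] addr=0x5b blk=5 s=1: L1-HIT | VC [13]
  [10] addr=0x5b blk=5 s=1: L1-HIT | VC [13]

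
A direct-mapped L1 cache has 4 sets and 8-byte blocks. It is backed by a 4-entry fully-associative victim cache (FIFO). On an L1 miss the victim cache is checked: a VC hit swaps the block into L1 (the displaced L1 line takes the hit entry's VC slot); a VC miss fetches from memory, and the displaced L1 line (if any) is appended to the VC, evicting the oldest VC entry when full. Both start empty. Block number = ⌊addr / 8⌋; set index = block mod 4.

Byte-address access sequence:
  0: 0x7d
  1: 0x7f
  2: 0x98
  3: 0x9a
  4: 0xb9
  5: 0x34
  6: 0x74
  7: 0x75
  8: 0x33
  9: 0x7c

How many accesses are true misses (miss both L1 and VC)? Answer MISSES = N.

0: 0x7d (blk 15, set 3) → MISS  vc=[]
1: 0x7f (blk 15, set 3) → L1-HIT  vc=[]
2: 0x98 (blk 19, set 3) → MISS  vc=[15]
3: 0x9a (blk 19, set 3) → L1-HIT  vc=[15]
4: 0xb9 (blk 23, set 3) → MISS  vc=[15, 19]
5: 0x34 (blk 6, set 2) → MISS  vc=[15, 19]
6: 0x74 (blk 14, set 2) → MISS  vc=[15, 19, 6]
7: 0x75 (blk 14, set 2) → L1-HIT  vc=[15, 19, 6]
8: 0x33 (blk 6, set 2) → VC-HIT  vc=[15, 19, 14]
9: 0x7c (blk 15, set 3) → VC-HIT  vc=[23, 19, 14]

MISSES = 5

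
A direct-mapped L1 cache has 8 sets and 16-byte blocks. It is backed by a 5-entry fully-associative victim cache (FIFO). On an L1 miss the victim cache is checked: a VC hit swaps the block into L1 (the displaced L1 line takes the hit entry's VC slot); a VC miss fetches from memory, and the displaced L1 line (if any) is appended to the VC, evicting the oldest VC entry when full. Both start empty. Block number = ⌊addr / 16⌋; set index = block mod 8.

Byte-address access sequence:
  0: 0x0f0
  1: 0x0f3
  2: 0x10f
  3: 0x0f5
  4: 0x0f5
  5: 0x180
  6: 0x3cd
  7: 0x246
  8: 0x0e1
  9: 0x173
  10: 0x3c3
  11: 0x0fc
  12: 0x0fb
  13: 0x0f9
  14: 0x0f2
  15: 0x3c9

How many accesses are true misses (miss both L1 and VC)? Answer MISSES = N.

#0 0xf0→b15/s7 MISS; vc=[]
#1 0xf3→b15/s7 L1-HIT; vc=[]
#2 0x10f→b16/s0 MISS; vc=[]
#3 0xf5→b15/s7 L1-HIT; vc=[]
#4 0xf5→b15/s7 L1-HIT; vc=[]
#5 0x180→b24/s0 MISS; vc=[16]
#6 0x3cd→b60/s4 MISS; vc=[16]
#7 0x246→b36/s4 MISS; vc=[16,60]
#8 0xe1→b14/s6 MISS; vc=[16,60]
#9 0x173→b23/s7 MISS; vc=[16,60,15]
#10 0x3c3→b60/s4 VC-HIT; vc=[16,36,15]
#11 0xfc→b15/s7 VC-HIT; vc=[16,36,23]
#12 0xfb→b15/s7 L1-HIT; vc=[16,36,23]
#13 0xf9→b15/s7 L1-HIT; vc=[16,36,23]
#14 0xf2→b15/s7 L1-HIT; vc=[16,36,23]
#15 0x3c9→b60/s4 L1-HIT; vc=[16,36,23]

MISSES = 7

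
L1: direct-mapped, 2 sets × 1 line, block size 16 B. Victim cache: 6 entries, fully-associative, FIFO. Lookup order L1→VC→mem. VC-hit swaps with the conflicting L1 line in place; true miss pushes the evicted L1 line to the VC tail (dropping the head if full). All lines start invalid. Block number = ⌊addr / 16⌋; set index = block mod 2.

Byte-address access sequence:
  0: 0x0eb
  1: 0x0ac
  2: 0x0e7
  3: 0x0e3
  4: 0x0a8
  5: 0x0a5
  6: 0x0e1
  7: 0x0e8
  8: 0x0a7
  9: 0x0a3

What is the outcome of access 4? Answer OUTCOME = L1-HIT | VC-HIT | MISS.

OUTCOME = VC-HIT

#0 0xeb→b14/s0 MISS; vc=[]
#1 0xac→b10/s0 MISS; vc=[14]
#2 0xe7→b14/s0 VC-HIT; vc=[10]
#3 0xe3→b14/s0 L1-HIT; vc=[10]
#4 0xa8→b10/s0 VC-HIT; vc=[14]
#5 0xa5→b10/s0 L1-HIT; vc=[14]
#6 0xe1→b14/s0 VC-HIT; vc=[10]
#7 0xe8→b14/s0 L1-HIT; vc=[10]
#8 0xa7→b10/s0 VC-HIT; vc=[14]
#9 0xa3→b10/s0 L1-HIT; vc=[14]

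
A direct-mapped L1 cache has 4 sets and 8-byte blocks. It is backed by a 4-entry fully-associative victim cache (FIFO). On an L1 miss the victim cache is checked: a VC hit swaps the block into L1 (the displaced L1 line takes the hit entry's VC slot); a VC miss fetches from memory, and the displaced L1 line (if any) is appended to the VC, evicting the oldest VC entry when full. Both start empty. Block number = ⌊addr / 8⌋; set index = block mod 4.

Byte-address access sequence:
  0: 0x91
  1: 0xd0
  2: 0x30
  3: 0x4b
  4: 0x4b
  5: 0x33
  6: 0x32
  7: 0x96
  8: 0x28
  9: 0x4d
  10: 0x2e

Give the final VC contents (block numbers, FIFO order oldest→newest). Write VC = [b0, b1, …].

  [0] addr=0x91 blk=18 s=2: MISS | VC []
  [1] addr=0xd0 blk=26 s=2: MISS | VC [18]
  [2] addr=0x30 blk=6 s=2: MISS | VC [18, 26]
  [3] addr=0x4b blk=9 s=1: MISS | VC [18, 26]
  [4] addr=0x4b blk=9 s=1: L1-HIT | VC [18, 26]
  [5] addr=0x33 blk=6 s=2: L1-HIT | VC [18, 26]
  [6] addr=0x32 blk=6 s=2: L1-HIT | VC [18, 26]
  [7] addr=0x96 blk=18 s=2: VC-HIT | VC [6, 26]
  [8] addr=0x28 blk=5 s=1: MISS | VC [6, 26, 9]
  [9] addr=0x4d blk=9 s=1: VC-HIT | VC [6, 26, 5]
  [10] addr=0x2e blk=5 s=1: VC-HIT | VC [6, 26, 9]

VC = [6, 26, 9]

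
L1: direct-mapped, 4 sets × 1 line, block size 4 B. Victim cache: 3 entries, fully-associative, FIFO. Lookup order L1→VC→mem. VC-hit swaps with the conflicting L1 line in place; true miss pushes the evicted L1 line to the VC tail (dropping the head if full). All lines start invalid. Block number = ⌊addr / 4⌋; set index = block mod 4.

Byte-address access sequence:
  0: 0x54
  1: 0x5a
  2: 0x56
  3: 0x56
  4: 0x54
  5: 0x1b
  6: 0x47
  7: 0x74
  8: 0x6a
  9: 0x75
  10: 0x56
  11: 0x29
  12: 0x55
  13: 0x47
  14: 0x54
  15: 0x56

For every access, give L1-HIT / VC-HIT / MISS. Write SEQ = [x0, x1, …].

0: 0x54 (blk 21, set 1) → MISS  vc=[]
1: 0x5a (blk 22, set 2) → MISS  vc=[]
2: 0x56 (blk 21, set 1) → L1-HIT  vc=[]
3: 0x56 (blk 21, set 1) → L1-HIT  vc=[]
4: 0x54 (blk 21, set 1) → L1-HIT  vc=[]
5: 0x1b (blk 6, set 2) → MISS  vc=[22]
6: 0x47 (blk 17, set 1) → MISS  vc=[22, 21]
7: 0x74 (blk 29, set 1) → MISS  vc=[22, 21, 17]
8: 0x6a (blk 26, set 2) → MISS  vc=[21, 17, 6]
9: 0x75 (blk 29, set 1) → L1-HIT  vc=[21, 17, 6]
10: 0x56 (blk 21, set 1) → VC-HIT  vc=[29, 17, 6]
11: 0x29 (blk 10, set 2) → MISS  vc=[17, 6, 26]
12: 0x55 (blk 21, set 1) → L1-HIT  vc=[17, 6, 26]
13: 0x47 (blk 17, set 1) → VC-HIT  vc=[21, 6, 26]
14: 0x54 (blk 21, set 1) → VC-HIT  vc=[17, 6, 26]
15: 0x56 (blk 21, set 1) → L1-HIT  vc=[17, 6, 26]

SEQ = [MISS, MISS, L1-HIT, L1-HIT, L1-HIT, MISS, MISS, MISS, MISS, L1-HIT, VC-HIT, MISS, L1-HIT, VC-HIT, VC-HIT, L1-HIT]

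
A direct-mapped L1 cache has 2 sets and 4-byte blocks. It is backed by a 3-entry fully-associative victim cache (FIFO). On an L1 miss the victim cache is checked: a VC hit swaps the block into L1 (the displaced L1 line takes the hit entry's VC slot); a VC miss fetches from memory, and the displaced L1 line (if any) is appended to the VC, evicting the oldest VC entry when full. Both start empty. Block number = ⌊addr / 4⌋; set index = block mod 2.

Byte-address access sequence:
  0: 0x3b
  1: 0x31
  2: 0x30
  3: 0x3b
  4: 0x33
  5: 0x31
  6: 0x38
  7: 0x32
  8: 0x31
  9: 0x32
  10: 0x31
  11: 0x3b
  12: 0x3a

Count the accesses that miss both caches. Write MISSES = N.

#0 0x3b→b14/s0 MISS; vc=[]
#1 0x31→b12/s0 MISS; vc=[14]
#2 0x30→b12/s0 L1-HIT; vc=[14]
#3 0x3b→b14/s0 VC-HIT; vc=[12]
#4 0x33→b12/s0 VC-HIT; vc=[14]
#5 0x31→b12/s0 L1-HIT; vc=[14]
#6 0x38→b14/s0 VC-HIT; vc=[12]
#7 0x32→b12/s0 VC-HIT; vc=[14]
#8 0x31→b12/s0 L1-HIT; vc=[14]
#9 0x32→b12/s0 L1-HIT; vc=[14]
#10 0x31→b12/s0 L1-HIT; vc=[14]
#11 0x3b→b14/s0 VC-HIT; vc=[12]
#12 0x3a→b14/s0 L1-HIT; vc=[12]

MISSES = 2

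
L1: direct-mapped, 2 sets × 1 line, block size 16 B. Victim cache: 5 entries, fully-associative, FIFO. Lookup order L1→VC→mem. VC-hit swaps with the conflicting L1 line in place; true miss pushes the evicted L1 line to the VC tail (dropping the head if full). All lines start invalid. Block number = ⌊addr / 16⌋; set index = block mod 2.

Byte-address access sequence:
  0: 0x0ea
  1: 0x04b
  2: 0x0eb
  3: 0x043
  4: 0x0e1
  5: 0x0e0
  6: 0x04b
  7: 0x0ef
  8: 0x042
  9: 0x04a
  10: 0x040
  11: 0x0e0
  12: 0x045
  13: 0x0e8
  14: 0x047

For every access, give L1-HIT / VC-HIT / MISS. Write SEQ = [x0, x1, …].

SEQ = [MISS, MISS, VC-HIT, VC-HIT, VC-HIT, L1-HIT, VC-HIT, VC-HIT, VC-HIT, L1-HIT, L1-HIT, VC-HIT, VC-HIT, VC-HIT, VC-HIT]

#0 0xea→b14/s0 MISS; vc=[]
#1 0x4b→b4/s0 MISS; vc=[14]
#2 0xeb→b14/s0 VC-HIT; vc=[4]
#3 0x43→b4/s0 VC-HIT; vc=[14]
#4 0xe1→b14/s0 VC-HIT; vc=[4]
#5 0xe0→b14/s0 L1-HIT; vc=[4]
#6 0x4b→b4/s0 VC-HIT; vc=[14]
#7 0xef→b14/s0 VC-HIT; vc=[4]
#8 0x42→b4/s0 VC-HIT; vc=[14]
#9 0x4a→b4/s0 L1-HIT; vc=[14]
#10 0x40→b4/s0 L1-HIT; vc=[14]
#11 0xe0→b14/s0 VC-HIT; vc=[4]
#12 0x45→b4/s0 VC-HIT; vc=[14]
#13 0xe8→b14/s0 VC-HIT; vc=[4]
#14 0x47→b4/s0 VC-HIT; vc=[14]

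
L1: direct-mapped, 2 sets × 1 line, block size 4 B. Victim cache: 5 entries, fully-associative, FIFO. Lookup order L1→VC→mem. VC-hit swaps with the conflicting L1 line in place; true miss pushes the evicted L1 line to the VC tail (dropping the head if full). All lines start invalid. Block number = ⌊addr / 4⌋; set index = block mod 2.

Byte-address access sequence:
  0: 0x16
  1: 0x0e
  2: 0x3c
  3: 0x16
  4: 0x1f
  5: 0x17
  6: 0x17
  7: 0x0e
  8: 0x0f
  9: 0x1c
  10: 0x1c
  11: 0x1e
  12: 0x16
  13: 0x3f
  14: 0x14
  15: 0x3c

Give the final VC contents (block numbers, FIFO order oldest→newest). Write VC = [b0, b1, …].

VC = [5, 7, 3]

  [0] addr=0x16 blk=5 s=1: MISS | VC []
  [1] addr=0xe blk=3 s=1: MISS | VC [5]
  [2] addr=0x3c blk=15 s=1: MISS | VC [5, 3]
  [3] addr=0x16 blk=5 s=1: VC-HIT | VC [15, 3]
  [4] addr=0x1f blk=7 s=1: MISS | VC [15, 3, 5]
  [5] addr=0x17 blk=5 s=1: VC-HIT | VC [15, 3, 7]
  [6] addr=0x17 blk=5 s=1: L1-HIT | VC [15, 3, 7]
  [7] addr=0xe blk=3 s=1: VC-HIT | VC [15, 5, 7]
  [8] addr=0xf blk=3 s=1: L1-HIT | VC [15, 5, 7]
  [9] addr=0x1c blk=7 s=1: VC-HIT | VC [15, 5, 3]
  [10] addr=0x1c blk=7 s=1: L1-HIT | VC [15, 5, 3]
  [11] addr=0x1e blk=7 s=1: L1-HIT | VC [15, 5, 3]
  [12] addr=0x16 blk=5 s=1: VC-HIT | VC [15, 7, 3]
  [13] addr=0x3f blk=15 s=1: VC-HIT | VC [5, 7, 3]
  [14] addr=0x14 blk=5 s=1: VC-HIT | VC [15, 7, 3]
  [15] addr=0x3c blk=15 s=1: VC-HIT | VC [5, 7, 3]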